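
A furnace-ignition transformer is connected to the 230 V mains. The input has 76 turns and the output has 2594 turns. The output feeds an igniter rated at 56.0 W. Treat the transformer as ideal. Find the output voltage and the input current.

V_out = V_in × N_out/N_in = 230 × 2594/76 = 7850.3 V.
I_out = P/V_out = 56.0/7850.3 = 0.0071335 A.
I_in = I_out × N_out/N_in = 0.0071335 × 2594/76 = 0.243 A.

V_out ≈ 7850 V, I_in ≈ 0.243 A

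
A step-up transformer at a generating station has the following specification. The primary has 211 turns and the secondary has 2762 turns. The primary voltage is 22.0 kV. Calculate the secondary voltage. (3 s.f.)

V_s ≈ 288000 V

V_s/V_p = N_s/N_p, so V_s = 22000 × 2762/211 = 288000 V.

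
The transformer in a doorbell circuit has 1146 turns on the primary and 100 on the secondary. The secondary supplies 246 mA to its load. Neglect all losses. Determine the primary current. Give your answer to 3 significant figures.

I_p ≈ 0.0215 A

For an ideal transformer I_p/I_s = N_s/N_p, so I_p = 0.246 × 100/1146 = 0.0215 A.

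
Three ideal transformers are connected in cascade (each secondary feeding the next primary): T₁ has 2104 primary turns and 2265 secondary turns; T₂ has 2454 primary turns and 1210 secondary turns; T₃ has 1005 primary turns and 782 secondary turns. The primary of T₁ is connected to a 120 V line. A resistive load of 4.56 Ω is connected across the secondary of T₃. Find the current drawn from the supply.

I_supply ≈ 4.49 A

Secondary of T₁: V = 120.00 × 2265/2104 = 129.18 V.
Secondary of T₂: V = 129.18 × 1210/2454 = 63.696 V.
Secondary of T₃: V = 63.696 × 782/1005 = 49.563 V.
I_load = 49.563/4.56 = 10.869 A, so P_out = 49.563 × 10.869 = 538.70 W.
All ideal ⇒ P_in = P_out, so I_supply = 538.70/120 = 4.49 A.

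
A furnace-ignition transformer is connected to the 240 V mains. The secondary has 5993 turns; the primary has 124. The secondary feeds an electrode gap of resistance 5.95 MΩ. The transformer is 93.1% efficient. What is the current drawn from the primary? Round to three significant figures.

I_p ≈ 0.101 A

V_s = 240 × 5993/124 = 11599 V.
I_s = V_s/R = 11599/(5.95×10^6) = 0.0019495 A.
P_out = V_s I_s = 11599 × 0.0019495 = 22.613 W.
P_in = P_out/η = 22.613/0.931 = 24.289 W.
I_p = P_in/V_p = 24.289/240 = 0.101 A.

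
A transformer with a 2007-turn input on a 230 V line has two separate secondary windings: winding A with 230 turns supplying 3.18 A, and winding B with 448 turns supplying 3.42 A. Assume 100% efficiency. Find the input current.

V_A = 230 × 230/2007 = 26.358 V; V_B = 230 × 448/2007 = 51.340 V.
P_out = V_A I_A + V_B I_B = 26.358×3.18 + 51.340×3.42 = 83.818 + 175.58 = 259.40 W.
Ideal ⇒ P_in = P_out, so I_in = P_out/V_in = 259.40/230 = 1.13 A.

I_in ≈ 1.13 A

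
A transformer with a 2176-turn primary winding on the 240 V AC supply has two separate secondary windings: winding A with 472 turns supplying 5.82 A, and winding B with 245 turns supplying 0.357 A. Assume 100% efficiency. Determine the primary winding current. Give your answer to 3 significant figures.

I_p ≈ 1.30 A

V_A = 240 × 472/2176 = 52.059 V; V_B = 240 × 245/2176 = 27.022 V.
P_out = V_A I_A + V_B I_B = 52.059×5.82 + 27.022×0.357 = 302.98 + 9.6469 = 312.63 W.
Ideal ⇒ P_in = P_out, so I_p = P_out/V_p = 312.63/240 = 1.30 A.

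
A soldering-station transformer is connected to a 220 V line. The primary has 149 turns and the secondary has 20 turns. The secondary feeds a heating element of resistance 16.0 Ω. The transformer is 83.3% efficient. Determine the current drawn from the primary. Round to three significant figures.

I_p ≈ 0.297 A

V_s = 220 × 20/149 = 29.530 V.
I_s = V_s/R = 29.530/16.0 = 1.8456 A.
P_out = V_s I_s = 29.530 × 1.8456 = 54.502 W.
P_in = P_out/η = 54.502/0.833 = 65.429 W.
I_p = P_in/V_p = 65.429/220 = 0.297 A.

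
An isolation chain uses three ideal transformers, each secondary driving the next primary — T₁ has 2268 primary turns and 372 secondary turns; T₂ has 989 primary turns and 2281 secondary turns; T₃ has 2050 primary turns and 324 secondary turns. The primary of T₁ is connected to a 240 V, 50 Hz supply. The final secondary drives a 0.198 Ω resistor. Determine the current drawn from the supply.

I_supply ≈ 4.33 A

Secondary of T₁: V = 240.00 × 372/2268 = 39.365 V.
Secondary of T₂: V = 39.365 × 2281/989 = 90.790 V.
Secondary of T₃: V = 90.790 × 324/2050 = 14.349 V.
I_load = 14.349/0.198 = 72.471 A, so P_out = 14.349 × 72.471 = 1039.9 W.
All ideal ⇒ P_in = P_out, so I_supply = 1039.9/240 = 4.33 A.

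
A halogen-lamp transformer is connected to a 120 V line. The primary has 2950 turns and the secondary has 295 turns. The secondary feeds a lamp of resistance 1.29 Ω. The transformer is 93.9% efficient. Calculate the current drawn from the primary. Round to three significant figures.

V_s = 120 × 295/2950 = 12.000 V.
I_s = V_s/R = 12.000/1.29 = 9.3023 A.
P_out = V_s I_s = 12.000 × 9.3023 = 111.63 W.
P_in = P_out/η = 111.63/0.939 = 118.88 W.
I_p = P_in/V_p = 118.88/120 = 0.991 A.

I_p ≈ 0.991 A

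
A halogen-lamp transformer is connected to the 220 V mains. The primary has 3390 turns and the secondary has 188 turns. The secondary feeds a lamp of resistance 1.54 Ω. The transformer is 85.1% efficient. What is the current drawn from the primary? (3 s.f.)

I_p ≈ 0.516 A

V_s = 220 × 188/3390 = 12.201 V.
I_s = V_s/R = 12.201/1.54 = 7.9225 A.
P_out = V_s I_s = 12.201 × 7.9225 = 96.659 W.
P_in = P_out/η = 96.659/0.851 = 113.58 W.
I_p = P_in/V_p = 113.58/220 = 0.516 A.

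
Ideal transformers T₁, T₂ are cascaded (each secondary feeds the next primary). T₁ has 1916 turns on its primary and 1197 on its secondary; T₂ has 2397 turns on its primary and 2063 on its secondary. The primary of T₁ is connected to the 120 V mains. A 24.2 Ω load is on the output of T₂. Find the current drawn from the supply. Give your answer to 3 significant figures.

After T₁: V = 120.00 × 1197/1916 = 74.969 V.
After T₂: V = 74.969 × 2063/2397 = 64.522 V.
I_load = 64.522/24.2 = 2.6662 A, so P_out = 64.522 × 2.6662 = 172.03 W.
All ideal ⇒ P_in = P_out, so I_supply = 172.03/120 = 1.43 A.

I_supply ≈ 1.43 A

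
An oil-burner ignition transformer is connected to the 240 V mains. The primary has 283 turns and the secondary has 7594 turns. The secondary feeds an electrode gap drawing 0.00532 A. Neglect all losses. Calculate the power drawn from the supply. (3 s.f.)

I_p = I_s × N_s/N_p = 0.00532 × 7594/283 = 0.14276 A.
P = V_p I_p = 240 × 0.14276 = 34.3 W.

P ≈ 34.3 W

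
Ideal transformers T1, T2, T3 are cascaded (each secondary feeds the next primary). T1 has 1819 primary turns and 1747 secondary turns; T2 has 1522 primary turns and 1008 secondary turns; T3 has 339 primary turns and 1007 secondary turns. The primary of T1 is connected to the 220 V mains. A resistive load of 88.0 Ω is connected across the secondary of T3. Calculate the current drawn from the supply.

Secondary of T1: V = 220.00 × 1747/1819 = 211.29 V.
Secondary of T2: V = 211.29 × 1008/1522 = 139.94 V.
Secondary of T3: V = 139.94 × 1007/339 = 415.68 V.
I_load = 415.68/88.0 = 4.7236 A, so P_out = 415.68 × 4.7236 = 1963.5 W.
All ideal ⇒ P_in = P_out, so I_supply = 1963.5/220 = 8.93 A.

I_supply ≈ 8.93 A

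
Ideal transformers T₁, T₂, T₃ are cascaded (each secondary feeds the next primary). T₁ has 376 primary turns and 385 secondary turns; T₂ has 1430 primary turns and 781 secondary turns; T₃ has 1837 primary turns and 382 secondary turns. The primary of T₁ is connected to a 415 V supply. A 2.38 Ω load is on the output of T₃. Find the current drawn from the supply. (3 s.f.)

After T₁: V = 415.00 × 385/376 = 424.93 V.
After T₂: V = 424.93 × 781/1430 = 232.08 V.
After T₃: V = 232.08 × 382/1837 = 48.260 V.
I_load = 48.260/2.38 = 20.277 A, so P_out = 48.260 × 20.277 = 978.60 W.
All ideal ⇒ P_in = P_out, so I_supply = 978.60/415 = 2.36 A.

I_supply ≈ 2.36 A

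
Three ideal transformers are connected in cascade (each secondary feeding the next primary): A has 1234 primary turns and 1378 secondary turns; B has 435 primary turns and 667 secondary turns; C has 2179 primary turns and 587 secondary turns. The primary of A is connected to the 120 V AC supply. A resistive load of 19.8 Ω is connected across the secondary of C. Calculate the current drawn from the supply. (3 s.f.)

After A: V = 120.00 × 1378/1234 = 134.00 V.
After B: V = 134.00 × 667/435 = 205.47 V.
After C: V = 205.47 × 587/2179 = 55.352 V.
I_load = 55.352/19.8 = 2.7956 A, so P_out = 55.352 × 2.7956 = 154.74 W.
All ideal ⇒ P_in = P_out, so I_supply = 154.74/120 = 1.29 A.

I_supply ≈ 1.29 A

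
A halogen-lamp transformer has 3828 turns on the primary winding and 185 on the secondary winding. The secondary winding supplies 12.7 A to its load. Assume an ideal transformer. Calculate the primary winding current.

I_p ≈ 0.614 A

For an ideal transformer I_p/I_s = N_s/N_p, so I_p = 12.7 × 185/3828 = 0.614 A.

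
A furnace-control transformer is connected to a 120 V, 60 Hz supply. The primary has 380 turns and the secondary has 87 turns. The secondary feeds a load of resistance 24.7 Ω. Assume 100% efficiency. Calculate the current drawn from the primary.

V_s = V_p × N_s/N_p = 120 × 87/380 = 27.474 V.
I_s = V_s/R = 27.474/24.7 = 1.1123 A.
For an ideal transformer I_p N_p = I_s N_s, so I_p = 1.1123 × 87/380 = 0.255 A.

I_p ≈ 0.255 A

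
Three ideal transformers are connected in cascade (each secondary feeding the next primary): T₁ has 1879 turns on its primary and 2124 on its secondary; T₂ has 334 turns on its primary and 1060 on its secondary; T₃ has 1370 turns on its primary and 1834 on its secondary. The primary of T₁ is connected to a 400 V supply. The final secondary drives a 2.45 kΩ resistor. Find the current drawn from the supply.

Secondary of T₁: V = 400.00 × 2124/1879 = 452.16 V.
Secondary of T₂: V = 452.16 × 1060/334 = 1435.0 V.
Secondary of T₃: V = 1435.0 × 1834/1370 = 1921.0 V.
I_load = 1921.0/2450 = 0.78408 A, so P_out = 1921.0 × 0.78408 = 1506.2 W.
All ideal ⇒ P_in = P_out, so I_supply = 1506.2/400 = 3.77 A.

I_supply ≈ 3.77 A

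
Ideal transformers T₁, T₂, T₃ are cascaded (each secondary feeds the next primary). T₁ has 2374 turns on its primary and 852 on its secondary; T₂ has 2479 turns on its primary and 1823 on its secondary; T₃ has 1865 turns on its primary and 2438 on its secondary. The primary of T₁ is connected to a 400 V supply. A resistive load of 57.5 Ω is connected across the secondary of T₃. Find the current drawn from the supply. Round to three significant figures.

After T₁: V = 400.00 × 852/2374 = 143.56 V.
After T₂: V = 143.56 × 1823/2479 = 105.57 V.
After T₃: V = 105.57 × 2438/1865 = 138.00 V.
I_load = 138.00/57.5 = 2.4000 A, so P_out = 138.00 × 2.4000 = 331.21 W.
All ideal ⇒ P_in = P_out, so I_supply = 331.21/400 = 0.828 A.

I_supply ≈ 0.828 A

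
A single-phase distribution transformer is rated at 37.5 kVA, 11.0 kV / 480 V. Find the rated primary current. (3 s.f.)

I_p = S/V_p = 37500/11000 = 3.41 A.

I_p ≈ 3.41 A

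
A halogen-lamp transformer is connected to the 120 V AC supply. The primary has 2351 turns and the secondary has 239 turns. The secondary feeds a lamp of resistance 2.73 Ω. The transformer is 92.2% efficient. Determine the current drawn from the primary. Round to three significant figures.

V_s = 120 × 239/2351 = 12.199 V.
I_s = V_s/R = 12.199/2.73 = 4.4685 A.
P_out = V_s I_s = 12.199 × 4.4685 = 54.512 W.
P_in = P_out/η = 54.512/0.922 = 59.123 W.
I_p = P_in/V_p = 59.123/120 = 0.493 A.

I_p ≈ 0.493 A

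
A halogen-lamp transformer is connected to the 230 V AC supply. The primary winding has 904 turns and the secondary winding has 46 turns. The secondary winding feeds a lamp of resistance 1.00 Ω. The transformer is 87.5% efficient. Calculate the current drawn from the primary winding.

I_p ≈ 0.681 A

V_s = 230 × 46/904 = 11.704 V.
I_s = V_s/R = 11.704/1.00 = 11.704 A.
P_out = V_s I_s = 11.704 × 11.704 = 136.97 W.
P_in = P_out/η = 136.97/0.875 = 156.54 W.
I_p = P_in/V_p = 156.54/230 = 0.681 A.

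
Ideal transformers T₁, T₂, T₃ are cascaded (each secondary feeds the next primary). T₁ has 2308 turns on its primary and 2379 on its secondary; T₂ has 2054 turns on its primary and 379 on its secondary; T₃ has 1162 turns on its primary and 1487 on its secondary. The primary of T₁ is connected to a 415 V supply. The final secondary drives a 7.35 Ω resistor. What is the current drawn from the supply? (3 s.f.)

After T₁: V = 415.00 × 2379/2308 = 427.77 V.
After T₂: V = 427.77 × 379/2054 = 78.931 V.
After T₃: V = 78.931 × 1487/1162 = 101.01 V.
I_load = 101.01/7.35 = 13.742 A, so P_out = 101.01 × 13.742 = 1388.1 W.
All ideal ⇒ P_in = P_out, so I_supply = 1388.1/415 = 3.34 A.

I_supply ≈ 3.34 A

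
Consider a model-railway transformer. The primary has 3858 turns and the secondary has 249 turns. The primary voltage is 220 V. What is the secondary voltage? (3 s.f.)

V_s ≈ 14.2 V

V_s/V_p = N_s/N_p, so V_s = 220 × 249/3858 = 14.2 V.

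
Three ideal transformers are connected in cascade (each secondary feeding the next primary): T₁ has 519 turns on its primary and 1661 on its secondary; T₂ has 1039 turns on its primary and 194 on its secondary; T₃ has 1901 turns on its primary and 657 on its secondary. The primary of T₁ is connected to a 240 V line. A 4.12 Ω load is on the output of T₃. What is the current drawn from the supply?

I_supply ≈ 2.48 A

Secondary of T₁: V = 240.00 × 1661/519 = 768.09 V.
Secondary of T₂: V = 768.09 × 194/1039 = 143.42 V.
Secondary of T₃: V = 143.42 × 657/1901 = 49.566 V.
I_load = 49.566/4.12 = 12.031 A, so P_out = 49.566 × 12.031 = 596.31 W.
All ideal ⇒ P_in = P_out, so I_supply = 596.31/240 = 2.48 A.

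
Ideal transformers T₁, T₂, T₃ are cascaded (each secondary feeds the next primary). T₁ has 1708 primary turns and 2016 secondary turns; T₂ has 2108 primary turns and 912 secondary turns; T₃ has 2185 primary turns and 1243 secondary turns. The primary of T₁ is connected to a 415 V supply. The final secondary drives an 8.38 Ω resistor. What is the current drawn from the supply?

Secondary of T₁: V = 415.00 × 2016/1708 = 489.84 V.
Secondary of T₂: V = 489.84 × 912/2108 = 211.92 V.
Secondary of T₃: V = 211.92 × 1243/2185 = 120.56 V.
I_load = 120.56/8.38 = 14.386 A, so P_out = 120.56 × 14.386 = 1734.4 W.
All ideal ⇒ P_in = P_out, so I_supply = 1734.4/415 = 4.18 A.

I_supply ≈ 4.18 A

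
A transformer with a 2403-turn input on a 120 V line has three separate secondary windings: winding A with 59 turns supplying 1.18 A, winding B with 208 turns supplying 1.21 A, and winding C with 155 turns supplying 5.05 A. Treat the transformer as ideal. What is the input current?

V_A = 120 × 59/2403 = 2.9463 V; V_B = 120 × 208/2403 = 10.387 V; V_C = 120 × 155/2403 = 7.7403 V.
P_out = V_A I_A + V_B I_B + V_C I_C = 2.9463×1.18 + 10.387×1.21 + 7.7403×5.05 = 3.4767 + 12.568 + 39.089 = 55.134 W.
Ideal ⇒ P_in = P_out, so I_in = P_out/V_in = 55.134/120 = 0.459 A.

I_in ≈ 0.459 A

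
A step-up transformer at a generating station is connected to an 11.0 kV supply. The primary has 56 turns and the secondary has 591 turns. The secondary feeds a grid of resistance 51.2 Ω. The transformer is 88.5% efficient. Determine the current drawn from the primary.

I_p ≈ 27000 A

V_s = 11000 × 591/56 = 116090 V.
I_s = V_s/R = 116090/51.2 = 2267.4 A.
P_out = V_s I_s = 116090 × 2267.4 = 2.6322×10^8 W.
P_in = P_out/η = 2.6322×10^8/0.885 = 2.9742×10^8 W.
I_p = P_in/V_p = 2.9742×10^8/11000 = 27000 A.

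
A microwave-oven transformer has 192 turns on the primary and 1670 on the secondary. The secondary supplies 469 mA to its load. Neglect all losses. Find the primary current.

I_p ≈ 4.08 A

For an ideal transformer I_p/I_s = N_s/N_p, so I_p = 0.469 × 1670/192 = 4.08 A.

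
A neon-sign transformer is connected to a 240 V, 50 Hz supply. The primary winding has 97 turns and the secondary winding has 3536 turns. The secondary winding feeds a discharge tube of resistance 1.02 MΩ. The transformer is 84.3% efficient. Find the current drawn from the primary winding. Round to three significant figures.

I_p ≈ 0.371 A

V_s = 240 × 3536/97 = 8748.9 V.
I_s = V_s/R = 8748.9/(1.02×10^6) = 0.0085773 A.
P_out = V_s I_s = 8748.9 × 0.0085773 = 75.042 W.
P_in = P_out/η = 75.042/0.843 = 89.018 W.
I_p = P_in/V_p = 89.018/240 = 0.371 A.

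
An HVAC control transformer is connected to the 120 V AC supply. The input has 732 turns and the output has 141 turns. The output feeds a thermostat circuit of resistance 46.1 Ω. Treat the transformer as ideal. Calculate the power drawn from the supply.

V_out = V_in × N_out/N_in = 120 × 141/732 = 23.115 V.
I_out = V_out/R = 23.115/46.1 = 0.50140 A.
I_in = I_out × N_out/N_in = 0.50140 × 141/732 = 0.096582 A.
P = V_in I_in = 120 × 0.096582 = 11.6 W.

P ≈ 11.6 W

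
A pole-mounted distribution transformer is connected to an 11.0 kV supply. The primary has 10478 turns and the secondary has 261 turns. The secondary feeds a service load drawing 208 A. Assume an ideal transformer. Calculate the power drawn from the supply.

I_p = I_s × N_s/N_p = 208 × 261/10478 = 5.1811 A.
P = V_p I_p = 11000 × 5.1811 = 57000 W.

P ≈ 57000 W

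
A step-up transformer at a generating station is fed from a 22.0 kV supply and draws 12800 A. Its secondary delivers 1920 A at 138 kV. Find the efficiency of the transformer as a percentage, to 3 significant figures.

P_in = 22000 × 12800 = 2.81600×10^8 W.
P_out = 138000 × 1920 = 2.64960×10^8 W.
η = P_out/P_in = 2.64960×10^8/(2.81600×10^8) = 0.941.

η ≈ 94.1%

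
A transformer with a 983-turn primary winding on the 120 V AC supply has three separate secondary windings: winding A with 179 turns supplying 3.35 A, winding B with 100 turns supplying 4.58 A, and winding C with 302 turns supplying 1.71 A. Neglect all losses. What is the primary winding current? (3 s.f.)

I_p ≈ 1.60 A

V_A = 120 × 179/983 = 21.851 V; V_B = 120 × 100/983 = 12.208 V; V_C = 120 × 302/983 = 36.867 V.
P_out = V_A I_A + V_B I_B + V_C I_C = 21.851×3.35 + 12.208×4.58 + 36.867×1.71 = 73.202 + 55.910 + 63.042 = 192.16 W.
Ideal ⇒ P_in = P_out, so I_p = P_out/V_p = 192.16/120 = 1.60 A.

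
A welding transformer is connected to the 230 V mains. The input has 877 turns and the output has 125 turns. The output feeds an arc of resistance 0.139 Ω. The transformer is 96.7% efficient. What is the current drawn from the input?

V_out = 230 × 125/877 = 32.782 V.
I_out = V_out/R = 32.782/0.139 = 235.84 A.
P_out = V_out I_out = 32.782 × 235.84 = 7731.5 W.
P_in = P_out/η = 7731.5/0.967 = 7995.3 W.
I_in = P_in/V_in = 7995.3/230 = 34.8 A.

I_in ≈ 34.8 A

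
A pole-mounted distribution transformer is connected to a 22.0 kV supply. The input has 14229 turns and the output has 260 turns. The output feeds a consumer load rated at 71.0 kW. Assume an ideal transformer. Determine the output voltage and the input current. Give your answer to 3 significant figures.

V_out = V_in × N_out/N_in = 22000 × 260/14229 = 402.00 V.
I_out = P/V_out = 71000/402.00 = 176.62 A.
I_in = I_out × N_out/N_in = 176.62 × 260/14229 = 3.23 A.

V_out ≈ 402 V, I_in ≈ 3.23 A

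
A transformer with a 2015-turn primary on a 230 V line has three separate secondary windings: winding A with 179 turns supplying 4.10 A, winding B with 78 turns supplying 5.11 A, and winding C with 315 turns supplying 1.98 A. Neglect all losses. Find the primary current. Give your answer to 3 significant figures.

I_p ≈ 0.872 A

V_A = 230 × 179/2015 = 20.432 V; V_B = 230 × 78/2015 = 8.9032 V; V_C = 230 × 315/2015 = 35.955 V.
P_out = V_A I_A + V_B I_B + V_C I_C = 20.432×4.10 + 8.9032×5.11 + 35.955×1.98 = 83.770 + 45.495 + 71.192 = 200.46 W.
Ideal ⇒ P_in = P_out, so I_p = P_out/V_p = 200.46/230 = 0.872 A.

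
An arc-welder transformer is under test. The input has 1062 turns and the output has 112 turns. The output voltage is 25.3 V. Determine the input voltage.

V_in ≈ 240 V

V_in/V_out = N_in/N_out, so V_in = 25.3 × 1062/112 = 240 V.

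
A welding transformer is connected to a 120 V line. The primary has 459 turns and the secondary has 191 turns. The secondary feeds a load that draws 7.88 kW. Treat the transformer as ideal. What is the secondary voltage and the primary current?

V_s = V_p × N_s/N_p = 120 × 191/459 = 49.935 V.
I_s = P/V_s = 7880/49.935 = 157.81 A.
I_p = I_s × N_s/N_p = 157.81 × 191/459 = 65.7 A.

V_s ≈ 49.9 V, I_p ≈ 65.7 A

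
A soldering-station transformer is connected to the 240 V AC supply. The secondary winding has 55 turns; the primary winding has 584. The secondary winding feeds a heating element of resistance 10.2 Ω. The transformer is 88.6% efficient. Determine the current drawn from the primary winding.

V_s = 240 × 55/584 = 22.603 V.
I_s = V_s/R = 22.603/10.2 = 2.2160 A.
P_out = V_s I_s = 22.603 × 2.2160 = 50.087 W.
P_in = P_out/η = 50.087/0.886 = 56.531 W.
I_p = P_in/V_p = 56.531/240 = 0.236 A.

I_p ≈ 0.236 A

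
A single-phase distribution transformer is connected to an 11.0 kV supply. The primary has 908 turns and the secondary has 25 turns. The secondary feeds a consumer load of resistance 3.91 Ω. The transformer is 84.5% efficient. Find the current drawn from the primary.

V_s = 11000 × 25/908 = 302.86 V.
I_s = V_s/R = 302.86/3.91 = 77.459 A.
P_out = V_s I_s = 302.86 × 77.459 = 23459 W.
P_in = P_out/η = 23459/0.845 = 27763 W.
I_p = P_in/V_p = 27763/11000 = 2.52 A.

I_p ≈ 2.52 A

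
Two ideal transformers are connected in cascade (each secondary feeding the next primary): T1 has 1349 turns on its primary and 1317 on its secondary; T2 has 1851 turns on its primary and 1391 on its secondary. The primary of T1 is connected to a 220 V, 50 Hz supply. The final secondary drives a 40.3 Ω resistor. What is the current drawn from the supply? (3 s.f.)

Secondary of T1: V = 220.00 × 1317/1349 = 214.78 V.
Secondary of T2: V = 214.78 × 1391/1851 = 161.41 V.
I_load = 161.41/40.3 = 4.0051 A, so P_out = 161.41 × 4.0051 = 646.44 W.
All ideal ⇒ P_in = P_out, so I_supply = 646.44/220 = 2.94 A.

I_supply ≈ 2.94 A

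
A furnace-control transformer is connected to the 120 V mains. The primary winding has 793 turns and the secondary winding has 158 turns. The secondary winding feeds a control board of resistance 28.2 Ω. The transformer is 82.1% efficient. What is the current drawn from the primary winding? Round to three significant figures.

V_s = 120 × 158/793 = 23.909 V.
I_s = V_s/R = 23.909/28.2 = 0.84784 A.
P_out = V_s I_s = 23.909 × 0.84784 = 20.271 W.
P_in = P_out/η = 20.271/0.821 = 24.691 W.
I_p = P_in/V_p = 24.691/120 = 0.206 A.

I_p ≈ 0.206 A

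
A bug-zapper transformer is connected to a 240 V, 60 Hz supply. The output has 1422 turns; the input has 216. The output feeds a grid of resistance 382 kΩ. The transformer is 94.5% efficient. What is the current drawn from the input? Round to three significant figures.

I_in ≈ 0.0288 A

V_out = 240 × 1422/216 = 1580.0 V.
I_out = V_out/R = 1580.0/382000 = 0.0041361 A.
P_out = V_out I_out = 1580.0 × 0.0041361 = 6.5351 W.
P_in = P_out/η = 6.5351/0.945 = 6.9154 W.
I_in = P_in/V_in = 6.9154/240 = 0.0288 A.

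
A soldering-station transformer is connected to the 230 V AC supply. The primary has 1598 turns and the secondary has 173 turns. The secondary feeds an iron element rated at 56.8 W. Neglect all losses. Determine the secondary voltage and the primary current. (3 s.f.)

V_s ≈ 24.9 V, I_p ≈ 0.247 A

V_s = V_p × N_s/N_p = 230 × 173/1598 = 24.900 V.
I_s = P/V_s = 56.8/24.900 = 2.2811 A.
I_p = I_s × N_s/N_p = 2.2811 × 173/1598 = 0.247 A.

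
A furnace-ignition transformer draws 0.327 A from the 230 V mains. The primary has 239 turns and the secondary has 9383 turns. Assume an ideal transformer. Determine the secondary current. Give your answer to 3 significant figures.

I_s ≈ 0.00833 A

I_s/I_p = N_p/N_s, so I_s = 0.327 × 239/9383 = 0.00833 A.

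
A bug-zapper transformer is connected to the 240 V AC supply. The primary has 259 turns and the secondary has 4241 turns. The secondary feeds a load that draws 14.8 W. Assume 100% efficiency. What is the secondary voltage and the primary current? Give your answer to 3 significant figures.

V_s = V_p × N_s/N_p = 240 × 4241/259 = 3929.9 V.
I_s = P/V_s = 14.8/3929.9 = 0.0037660 A.
I_p = I_s × N_s/N_p = 0.0037660 × 4241/259 = 0.0617 A.

V_s ≈ 3930 V, I_p ≈ 0.0617 A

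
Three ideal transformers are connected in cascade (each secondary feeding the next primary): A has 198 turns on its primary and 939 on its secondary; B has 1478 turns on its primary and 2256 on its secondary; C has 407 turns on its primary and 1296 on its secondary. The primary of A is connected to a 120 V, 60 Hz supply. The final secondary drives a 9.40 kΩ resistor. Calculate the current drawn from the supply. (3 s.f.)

After A: V = 120.00 × 939/198 = 569.09 V.
After B: V = 569.09 × 2256/1478 = 868.65 V.
After C: V = 868.65 × 1296/407 = 2766.0 V.
I_load = 2766.0/9400 = 0.29426 A, so P_out = 2766.0 × 0.29426 = 813.93 W.
All ideal ⇒ P_in = P_out, so I_supply = 813.93/120 = 6.78 A.

I_supply ≈ 6.78 A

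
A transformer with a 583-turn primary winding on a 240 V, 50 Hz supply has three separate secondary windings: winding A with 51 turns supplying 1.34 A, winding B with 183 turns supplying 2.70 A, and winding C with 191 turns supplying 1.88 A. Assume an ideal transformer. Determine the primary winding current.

I_p ≈ 1.58 A

V_A = 240 × 51/583 = 20.995 V; V_B = 240 × 183/583 = 75.334 V; V_C = 240 × 191/583 = 78.628 V.
P_out = V_A I_A + V_B I_B + V_C I_C = 20.995×1.34 + 75.334×2.70 + 78.628×1.88 = 28.133 + 203.40 + 147.82 = 379.36 W.
Ideal ⇒ P_in = P_out, so I_p = P_out/V_p = 379.36/240 = 1.58 A.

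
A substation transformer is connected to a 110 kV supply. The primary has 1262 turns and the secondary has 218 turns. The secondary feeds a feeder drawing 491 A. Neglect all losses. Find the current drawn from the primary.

For an ideal transformer I_p N_p = I_s N_s, so I_p = 491 × 218/1262 = 84.8 A.

I_p ≈ 84.8 A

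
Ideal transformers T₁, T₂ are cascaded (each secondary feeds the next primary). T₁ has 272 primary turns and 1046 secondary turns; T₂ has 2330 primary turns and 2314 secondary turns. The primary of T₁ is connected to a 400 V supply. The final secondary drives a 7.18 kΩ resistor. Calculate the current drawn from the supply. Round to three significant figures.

Secondary of T₁: V = 400.00 × 1046/272 = 1538.2 V.
Secondary of T₂: V = 1538.2 × 2314/2330 = 1527.7 V.
I_load = 1527.7/7180 = 0.21277 A, so P_out = 1527.7 × 0.21277 = 325.04 W.
All ideal ⇒ P_in = P_out, so I_supply = 325.04/400 = 0.813 A.

I_supply ≈ 0.813 A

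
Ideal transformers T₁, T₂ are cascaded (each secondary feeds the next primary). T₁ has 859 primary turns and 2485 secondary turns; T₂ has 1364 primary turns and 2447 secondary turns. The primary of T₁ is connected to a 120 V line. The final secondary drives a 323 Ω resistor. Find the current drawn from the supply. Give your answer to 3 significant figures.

After T₁: V = 120.00 × 2485/859 = 347.15 V.
After T₂: V = 347.15 × 2447/1364 = 622.78 V.
I_load = 622.78/323 = 1.9281 A, so P_out = 622.78 × 1.9281 = 1200.8 W.
All ideal ⇒ P_in = P_out, so I_supply = 1200.8/120 = 10.0 A.

I_supply ≈ 10.0 A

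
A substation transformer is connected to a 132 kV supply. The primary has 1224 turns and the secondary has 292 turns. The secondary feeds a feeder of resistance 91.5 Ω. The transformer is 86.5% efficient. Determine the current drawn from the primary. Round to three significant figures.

V_s = 132000 × 292/1224 = 31490 V.
I_s = V_s/R = 31490/91.5 = 344.16 A.
P_out = V_s I_s = 31490 × 344.16 = 1.0838×10^7 W.
P_in = P_out/η = 1.0838×10^7/0.865 = 1.2529×10^7 W.
I_p = P_in/V_p = 1.2529×10^7/132000 = 94.9 A.

I_p ≈ 94.9 A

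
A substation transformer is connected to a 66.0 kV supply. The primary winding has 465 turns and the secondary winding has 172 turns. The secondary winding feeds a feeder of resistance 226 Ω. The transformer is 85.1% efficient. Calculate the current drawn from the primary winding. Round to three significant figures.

V_s = 66000 × 172/465 = 24413 V.
I_s = V_s/R = 24413/226 = 108.02 A.
P_out = V_s I_s = 24413 × 108.02 = 2.6371×10^6 W.
P_in = P_out/η = 2.6371×10^6/0.851 = 3.0989×10^6 W.
I_p = P_in/V_p = 3.0989×10^6/66000 = 47.0 A.

I_p ≈ 47.0 A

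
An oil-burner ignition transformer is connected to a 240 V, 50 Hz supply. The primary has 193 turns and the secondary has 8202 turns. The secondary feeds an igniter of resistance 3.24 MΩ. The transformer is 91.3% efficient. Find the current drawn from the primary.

V_s = 240 × 8202/193 = 10199 V.
I_s = V_s/R = 10199/(3.24×10^6) = 0.0031480 A.
P_out = V_s I_s = 10199 × 0.0031480 = 32.107 W.
P_in = P_out/η = 32.107/0.913 = 35.167 W.
I_p = P_in/V_p = 35.167/240 = 0.147 A.

I_p ≈ 0.147 A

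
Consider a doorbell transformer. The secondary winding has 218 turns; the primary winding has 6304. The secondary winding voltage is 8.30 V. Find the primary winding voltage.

V_p/V_s = N_p/N_s, so V_p = 8.30 × 6304/218 = 240 V.

V_p ≈ 240 V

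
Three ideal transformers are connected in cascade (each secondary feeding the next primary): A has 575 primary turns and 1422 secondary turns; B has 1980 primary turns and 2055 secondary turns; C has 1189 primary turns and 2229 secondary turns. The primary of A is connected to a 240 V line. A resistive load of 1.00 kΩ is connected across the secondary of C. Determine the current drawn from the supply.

Secondary of A: V = 240.00 × 1422/575 = 593.53 V.
Secondary of B: V = 593.53 × 2055/1980 = 616.01 V.
Secondary of C: V = 616.01 × 2229/1189 = 1154.8 V.
I_load = 1154.8/1000 = 1.1548 A, so P_out = 1154.8 × 1.1548 = 1333.6 W.
All ideal ⇒ P_in = P_out, so I_supply = 1333.6/240 = 5.56 A.

I_supply ≈ 5.56 A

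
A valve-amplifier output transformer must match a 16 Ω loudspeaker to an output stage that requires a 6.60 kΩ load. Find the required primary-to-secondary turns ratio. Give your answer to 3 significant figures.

N_p/N_s ≈ 20.3

Z_p/Z_s = (N_p/N_s)², so N_p/N_s = √(6600/16) = √412 = 20.3.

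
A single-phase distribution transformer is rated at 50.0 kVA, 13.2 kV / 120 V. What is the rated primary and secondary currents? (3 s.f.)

I_p = S/V_p = 50000/13200 = 3.79 A.
I_s = S/V_s = 50000/120 = 417 A.

I_p ≈ 3.79 A, I_s ≈ 417 A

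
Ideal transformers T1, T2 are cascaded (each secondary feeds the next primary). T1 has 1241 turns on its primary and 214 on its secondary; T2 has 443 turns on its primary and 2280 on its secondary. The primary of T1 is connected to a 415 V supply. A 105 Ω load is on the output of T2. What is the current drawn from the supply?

I_supply ≈ 3.11 A

Secondary of T1: V = 415.00 × 214/1241 = 71.563 V.
Secondary of T2: V = 71.563 × 2280/443 = 368.32 V.
I_load = 368.32/105 = 3.5078 A, so P_out = 368.32 × 3.5078 = 1292.0 W.
All ideal ⇒ P_in = P_out, so I_supply = 1292.0/415 = 3.11 A.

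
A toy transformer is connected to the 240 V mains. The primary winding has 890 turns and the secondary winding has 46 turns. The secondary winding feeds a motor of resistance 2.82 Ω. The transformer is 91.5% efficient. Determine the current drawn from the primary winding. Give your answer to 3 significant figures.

V_s = 240 × 46/890 = 12.404 V.
I_s = V_s/R = 12.404/2.82 = 4.3988 A.
P_out = V_s I_s = 12.404 × 4.3988 = 54.564 W.
P_in = P_out/η = 54.564/0.915 = 59.633 W.
I_p = P_in/V_p = 59.633/240 = 0.248 A.

I_p ≈ 0.248 A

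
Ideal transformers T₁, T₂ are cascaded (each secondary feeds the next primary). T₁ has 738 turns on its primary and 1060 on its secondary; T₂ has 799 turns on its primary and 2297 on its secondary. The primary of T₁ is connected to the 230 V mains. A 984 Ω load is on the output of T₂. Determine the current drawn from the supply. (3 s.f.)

I_supply ≈ 3.99 A

Secondary of T₁: V = 230.00 × 1060/738 = 330.35 V.
Secondary of T₂: V = 330.35 × 2297/799 = 949.71 V.
I_load = 949.71/984 = 0.96515 A, so P_out = 949.71 × 0.96515 = 916.62 W.
All ideal ⇒ P_in = P_out, so I_supply = 916.62/230 = 3.99 A.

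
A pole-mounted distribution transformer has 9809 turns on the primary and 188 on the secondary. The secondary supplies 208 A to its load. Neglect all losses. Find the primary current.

I_p ≈ 3.99 A

For an ideal transformer I_p/I_s = N_s/N_p, so I_p = 208 × 188/9809 = 3.99 A.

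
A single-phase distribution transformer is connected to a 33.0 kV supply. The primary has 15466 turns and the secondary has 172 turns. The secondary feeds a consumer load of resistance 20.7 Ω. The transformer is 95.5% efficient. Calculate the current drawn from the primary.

V_s = 33000 × 172/15466 = 367.00 V.
I_s = V_s/R = 367.00/20.7 = 17.729 A.
P_out = V_s I_s = 367.00 × 17.729 = 6506.7 W.
P_in = P_out/η = 6506.7/0.955 = 6813.3 W.
I_p = P_in/V_p = 6813.3/33000 = 0.206 A.

I_p ≈ 0.206 A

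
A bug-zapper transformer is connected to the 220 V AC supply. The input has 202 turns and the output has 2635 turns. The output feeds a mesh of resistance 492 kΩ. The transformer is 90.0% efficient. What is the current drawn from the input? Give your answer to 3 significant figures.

I_in ≈ 0.0845 A

V_out = 220 × 2635/202 = 2869.8 V.
I_out = V_out/R = 2869.8/492000 = 0.0058329 A.
P_out = V_out I_out = 2869.8 × 0.0058329 = 16.739 W.
P_in = P_out/η = 16.739/0.900 = 18.599 W.
I_in = P_in/V_in = 18.599/220 = 0.0845 A.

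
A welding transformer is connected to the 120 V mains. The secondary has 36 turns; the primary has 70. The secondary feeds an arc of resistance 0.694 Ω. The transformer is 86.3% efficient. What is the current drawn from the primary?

V_s = 120 × 36/70 = 61.714 V.
I_s = V_s/R = 61.714/0.694 = 88.925 A.
P_out = V_s I_s = 61.714 × 88.925 = 5488.0 W.
P_in = P_out/η = 5488.0/0.863 = 6359.2 W.
I_p = P_in/V_p = 6359.2/120 = 53.0 A.

I_p ≈ 53.0 A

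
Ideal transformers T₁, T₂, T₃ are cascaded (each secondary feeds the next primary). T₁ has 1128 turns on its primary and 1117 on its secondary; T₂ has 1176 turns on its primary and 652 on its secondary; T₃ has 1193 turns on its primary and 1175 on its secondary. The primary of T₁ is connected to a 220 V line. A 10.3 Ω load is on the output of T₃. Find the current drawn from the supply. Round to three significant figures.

I_supply ≈ 6.25 A

Secondary of T₁: V = 220.00 × 1117/1128 = 217.85 V.
Secondary of T₂: V = 217.85 × 652/1176 = 120.78 V.
Secondary of T₃: V = 120.78 × 1175/1193 = 118.96 V.
I_load = 118.96/10.3 = 11.550 A, so P_out = 118.96 × 11.550 = 1374.0 W.
All ideal ⇒ P_in = P_out, so I_supply = 1374.0/220 = 6.25 A.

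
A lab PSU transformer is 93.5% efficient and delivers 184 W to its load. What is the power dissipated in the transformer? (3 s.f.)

P_in = P_out/η = 184/0.935 = 196.791 W.
P_loss = P_in − P_out = 196.791 − 184 = 12.8 W.

P_loss ≈ 12.8 W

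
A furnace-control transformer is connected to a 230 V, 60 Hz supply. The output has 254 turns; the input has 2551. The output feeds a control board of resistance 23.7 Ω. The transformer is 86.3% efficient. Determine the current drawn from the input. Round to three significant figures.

I_in ≈ 0.111 A

V_out = 230 × 254/2551 = 22.901 V.
I_out = V_out/R = 22.901/23.7 = 0.96628 A.
P_out = V_out I_out = 22.901 × 0.96628 = 22.129 W.
P_in = P_out/η = 22.129/0.863 = 25.641 W.
I_in = P_in/V_in = 25.641/230 = 0.111 A.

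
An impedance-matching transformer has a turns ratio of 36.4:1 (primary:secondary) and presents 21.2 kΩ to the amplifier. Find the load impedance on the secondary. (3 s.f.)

Z_s = Z_p/(N_p/N_s)² = 21200/36.4² = 16.0 Ω.

Z_s ≈ 16.0 Ω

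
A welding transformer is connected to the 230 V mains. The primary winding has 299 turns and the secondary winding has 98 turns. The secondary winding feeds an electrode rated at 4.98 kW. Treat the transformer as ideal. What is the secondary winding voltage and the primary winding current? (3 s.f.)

V_s = V_p × N_s/N_p = 230 × 98/299 = 75.385 V.
I_s = P/V_s = 4980/75.385 = 66.061 A.
I_p = I_s × N_s/N_p = 66.061 × 98/299 = 21.7 A.

V_s ≈ 75.4 V, I_p ≈ 21.7 A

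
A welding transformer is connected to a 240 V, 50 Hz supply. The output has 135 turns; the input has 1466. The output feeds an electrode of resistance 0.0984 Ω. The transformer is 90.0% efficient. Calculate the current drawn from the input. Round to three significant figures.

I_in ≈ 23.0 A

V_out = 240 × 135/1466 = 22.101 V.
I_out = V_out/R = 22.101/0.0984 = 224.60 A.
P_out = V_out I_out = 22.101 × 224.60 = 4963.9 W.
P_in = P_out/η = 4963.9/0.900 = 5515.5 W.
I_in = P_in/V_in = 5515.5/240 = 23.0 A.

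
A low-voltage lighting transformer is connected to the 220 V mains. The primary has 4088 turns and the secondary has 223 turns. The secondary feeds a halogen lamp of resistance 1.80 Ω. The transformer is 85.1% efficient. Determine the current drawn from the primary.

V_s = 220 × 223/4088 = 12.001 V.
I_s = V_s/R = 12.001/1.80 = 6.6672 A.
P_out = V_s I_s = 12.001 × 6.6672 = 80.013 W.
P_in = P_out/η = 80.013/0.851 = 94.022 W.
I_p = P_in/V_p = 94.022/220 = 0.427 A.

I_p ≈ 0.427 A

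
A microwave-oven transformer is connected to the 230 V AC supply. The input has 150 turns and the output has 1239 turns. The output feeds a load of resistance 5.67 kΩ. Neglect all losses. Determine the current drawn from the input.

V_out = V_in × N_out/N_in = 230 × 1239/150 = 1899.8 V.
I_out = V_out/R = 1899.8/5670 = 0.33506 A.
For an ideal transformer I_in N_in = I_out N_out, so I_in = 0.33506 × 1239/150 = 2.77 A.

I_in ≈ 2.77 A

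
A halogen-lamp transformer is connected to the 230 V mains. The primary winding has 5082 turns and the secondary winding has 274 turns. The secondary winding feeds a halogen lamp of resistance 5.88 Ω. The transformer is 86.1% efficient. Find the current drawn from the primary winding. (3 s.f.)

V_s = 230 × 274/5082 = 12.401 V.
I_s = V_s/R = 12.401/5.88 = 2.1090 A.
P_out = V_s I_s = 12.401 × 2.1090 = 26.152 W.
P_in = P_out/η = 26.152/0.861 = 30.374 W.
I_p = P_in/V_p = 30.374/230 = 0.132 A.

I_p ≈ 0.132 A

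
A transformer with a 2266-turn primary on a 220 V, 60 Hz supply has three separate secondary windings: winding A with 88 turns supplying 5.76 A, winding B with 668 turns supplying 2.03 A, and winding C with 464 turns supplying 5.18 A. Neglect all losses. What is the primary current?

I_p ≈ 1.88 A

V_A = 220 × 88/2266 = 8.5437 V; V_B = 220 × 668/2266 = 64.854 V; V_C = 220 × 464/2266 = 45.049 V.
P_out = V_A I_A + V_B I_B + V_C I_C = 8.5437×5.76 + 64.854×2.03 + 45.049×5.18 = 49.212 + 131.65 + 233.35 = 414.22 W.
Ideal ⇒ P_in = P_out, so I_p = P_out/V_p = 414.22/220 = 1.88 A.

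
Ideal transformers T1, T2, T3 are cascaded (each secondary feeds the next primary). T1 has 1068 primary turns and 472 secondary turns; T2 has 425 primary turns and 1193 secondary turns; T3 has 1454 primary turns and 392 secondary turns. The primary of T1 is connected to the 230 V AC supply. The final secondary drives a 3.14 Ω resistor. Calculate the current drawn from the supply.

I_supply ≈ 8.19 A

Secondary of T1: V = 230.00 × 472/1068 = 101.65 V.
Secondary of T2: V = 101.65 × 1193/425 = 285.33 V.
Secondary of T3: V = 285.33 × 392/1454 = 76.926 V.
I_load = 76.926/3.14 = 24.499 A, so P_out = 76.926 × 24.499 = 1884.6 W.
All ideal ⇒ P_in = P_out, so I_supply = 1884.6/230 = 8.19 A.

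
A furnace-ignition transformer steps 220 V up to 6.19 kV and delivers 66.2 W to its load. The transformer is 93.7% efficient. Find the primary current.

I_p ≈ 0.321 A

P_in = P_out/η = 66.2/0.937 = 70.651 W.
I_p = P_in/V_p = 70.651/220 = 0.321 A.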